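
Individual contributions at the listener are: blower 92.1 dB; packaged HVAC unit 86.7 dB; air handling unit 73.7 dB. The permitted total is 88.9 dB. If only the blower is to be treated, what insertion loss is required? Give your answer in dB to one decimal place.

The untreated sources together contribute 10^(86.7/10) + 10^(73.7/10) = 4.912e+08, i.e. 86.91 dB.
To meet 88.9 dB overall, the treated blower may contribute at most 10^(88.9/10) − 4.912e+08 = 2.851e+08, i.e. 84.55 dB.
So the blower must be reduced from 92.1 to 84.55 dB: IL = 7.55 dB.

7.6 dB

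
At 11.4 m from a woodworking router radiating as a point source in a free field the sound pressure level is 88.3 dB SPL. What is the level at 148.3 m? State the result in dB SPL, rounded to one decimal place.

66.0 dB SPL

Point-source attenuation: ΔL = 20·log₁₀(r₂/r₁) = 20·log₁₀(148.3/11.4) = 22.285 dB.
L₂ = 88.3 − 20·log₁₀(148.3/11.4) = 88.3 − 22.285 = 66.02 dB SPL.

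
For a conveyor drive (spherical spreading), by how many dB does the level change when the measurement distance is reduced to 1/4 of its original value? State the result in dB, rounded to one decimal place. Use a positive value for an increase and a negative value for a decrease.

+12.0 dB

A point source loses 6 dB per doubling of distance; generally ΔL = −20·log₁₀(r₂/r₁).
ΔL = −20·log₁₀(0.25) = +12.04 dB.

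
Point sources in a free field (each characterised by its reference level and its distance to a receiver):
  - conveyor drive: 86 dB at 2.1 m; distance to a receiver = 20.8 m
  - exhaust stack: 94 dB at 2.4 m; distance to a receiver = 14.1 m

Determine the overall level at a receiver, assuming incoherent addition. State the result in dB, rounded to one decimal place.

78.9 dB

Apply inverse-square spreading to bring every level to the receiver, then sum 10^(L/10).
conveyor drive: 86 − 20·log₁₀(20.8/2.1) = 86 − 19.92 = 66.08 dB.
exhaust stack: 94 − 20·log₁₀(14.1/2.4) = 94 − 15.38 = 78.62 dB.
Σ 10^(L/10) = 7.683e+07 → L_total = 10·log₁₀(7.683e+07) = 78.86 dB.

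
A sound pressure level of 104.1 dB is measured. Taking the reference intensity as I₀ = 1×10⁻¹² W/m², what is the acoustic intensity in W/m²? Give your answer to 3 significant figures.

L = 10·log₁₀(I/I₀) ⇒ I = I₀·10^(L/10) = 10⁻¹² × 10^10.41.

0.0257 W/m²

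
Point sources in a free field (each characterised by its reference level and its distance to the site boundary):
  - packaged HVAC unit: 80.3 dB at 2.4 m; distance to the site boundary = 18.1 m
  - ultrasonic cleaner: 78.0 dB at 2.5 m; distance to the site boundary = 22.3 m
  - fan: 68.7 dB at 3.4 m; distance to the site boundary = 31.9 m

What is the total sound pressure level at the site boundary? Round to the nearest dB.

64 dB

Apply inverse-square spreading to bring every level to the receiver, then sum 10^(L/10).
packaged HVAC unit: 80.3 − 20·log₁₀(18.1/2.4) = 80.3 − 17.55 = 62.75 dB.
ultrasonic cleaner: 78.0 − 20·log₁₀(22.3/2.5) = 78.0 − 19.01 = 58.99 dB.
fan: 68.7 − 20·log₁₀(31.9/3.4) = 68.7 − 19.45 = 49.25 dB.
Σ 10^(L/10) = 2.761e+06 → L_total = 10·log₁₀(2.761e+06) = 64.41 dB.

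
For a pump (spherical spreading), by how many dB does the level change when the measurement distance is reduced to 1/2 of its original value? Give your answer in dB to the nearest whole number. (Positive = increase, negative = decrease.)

With spherical spreading the level changes by −20·log₁₀(r₂/r₁).
ΔL = −20·log₁₀(0.5) = +6.02 dB.

+6 dB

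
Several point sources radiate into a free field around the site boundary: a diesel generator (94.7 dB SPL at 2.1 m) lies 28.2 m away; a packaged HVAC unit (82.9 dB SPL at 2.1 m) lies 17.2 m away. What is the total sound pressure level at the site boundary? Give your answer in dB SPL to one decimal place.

Apply inverse-square spreading to bring every level to the receiver, then sum 10^(L/10).
diesel generator: 94.7 − 20·log₁₀(28.2/2.1) = 94.7 − 22.56 = 72.14 dB SPL.
packaged HVAC unit: 82.9 − 20·log₁₀(17.2/2.1) = 82.9 − 18.27 = 64.63 dB SPL.
Σ 10^(L/10) = 1.927e+07 → L_total = 10·log₁₀(1.927e+07) = 72.85 dB SPL.

72.8 dB SPL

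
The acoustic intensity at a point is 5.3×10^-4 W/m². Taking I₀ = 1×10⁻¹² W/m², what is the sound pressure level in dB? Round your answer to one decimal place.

87.2 dB

I/I₀ = 5.3×10^-4/10⁻¹² = 5.3×10^8, and L = 10·log₁₀(I/I₀).
L = 10·(0.7243 + 8) = 87.24 dB.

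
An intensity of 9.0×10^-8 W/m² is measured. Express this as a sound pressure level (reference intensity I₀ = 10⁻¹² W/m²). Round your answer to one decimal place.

I/I₀ = 9.0×10^-8/10⁻¹² = 9.0×10^4, and L = 10·log₁₀(I/I₀).
L = 10·(0.9542 + 4) = 49.54 dB.

49.5 dB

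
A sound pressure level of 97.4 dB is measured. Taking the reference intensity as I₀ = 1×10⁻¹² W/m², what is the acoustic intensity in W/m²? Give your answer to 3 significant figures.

I = I₀·10^(L/10) = 10⁻¹² × 10^(97.4/10) = 10^(-2.260).

0.00550 W/m²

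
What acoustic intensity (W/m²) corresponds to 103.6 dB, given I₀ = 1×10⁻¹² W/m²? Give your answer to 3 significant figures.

I/I₀ = 10^(103.6/10) = 2.291e+10, so I = 2.291e+10 × 10⁻¹² W/m².

0.0229 W/m²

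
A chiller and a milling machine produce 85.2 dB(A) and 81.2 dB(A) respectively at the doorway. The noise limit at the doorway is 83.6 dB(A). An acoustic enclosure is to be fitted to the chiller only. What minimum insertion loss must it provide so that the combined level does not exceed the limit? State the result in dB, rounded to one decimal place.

5.3 dB

Fixed contribution from the other source: Σ 10^(L/10) = 10^(81.2/10) = 1.318e+08 (81.20 dB(A)).
The limit corresponds to 10^(83.6/10) = 2.291e+08; subtracting the fixed part leaves 9.726e+07 for the chiller, i.e. 79.88 dB(A).
So the chiller must be reduced from 85.2 to 79.88 dB(A): IL = 5.32 dB.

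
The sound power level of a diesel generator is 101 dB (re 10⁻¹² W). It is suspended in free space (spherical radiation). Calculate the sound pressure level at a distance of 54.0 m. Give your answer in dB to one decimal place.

55.4 dB

Free-field spherical radiation: L_p = L_w − 10·log₁₀(4π·r²), r = 54.0 m.
4π·r² = 3.664e+04 m², 10·log₁₀ of that is 45.640 dB.
L_p = 101 − 45.640 = 55.36 dB.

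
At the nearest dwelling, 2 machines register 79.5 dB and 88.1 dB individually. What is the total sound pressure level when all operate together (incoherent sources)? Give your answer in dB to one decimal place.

For uncorrelated sources the intensities add, so convert each level to linear form, sum, and take 10·log₁₀ of the total.
Σ 10^(L/10) = 10^(79.5/10) + 10^(88.1/10) = 7.348e+08.
L_total = 10·log₁₀(7.348e+08) = 88.66 dB.

88.7 dB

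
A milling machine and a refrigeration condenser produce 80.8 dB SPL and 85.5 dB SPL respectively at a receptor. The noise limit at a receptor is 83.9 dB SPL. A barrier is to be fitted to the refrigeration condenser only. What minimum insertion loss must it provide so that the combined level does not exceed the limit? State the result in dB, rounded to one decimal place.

Fixed contribution from the other source: Σ 10^(L/10) = 10^(80.8/10) = 1.202e+08 (80.80 dB SPL).
To meet 83.9 dB SPL overall, the treated refrigeration condenser may contribute at most 10^(83.9/10) − 1.202e+08 = 1.252e+08, i.e. 80.98 dB SPL.
So the refrigeration condenser must be reduced from 85.5 to 80.98 dB SPL: IL = 4.52 dB.

4.5 dB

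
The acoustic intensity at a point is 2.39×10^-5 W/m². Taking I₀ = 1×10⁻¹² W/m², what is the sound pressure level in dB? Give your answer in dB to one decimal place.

73.8 dB

L = 10·log₁₀(I/I₀) = 10·log₁₀(2.39×10^-5/10⁻¹²) = 10·log₁₀(2.39×10^7).
L = 10·(0.3784 + 7) = 73.78 dB.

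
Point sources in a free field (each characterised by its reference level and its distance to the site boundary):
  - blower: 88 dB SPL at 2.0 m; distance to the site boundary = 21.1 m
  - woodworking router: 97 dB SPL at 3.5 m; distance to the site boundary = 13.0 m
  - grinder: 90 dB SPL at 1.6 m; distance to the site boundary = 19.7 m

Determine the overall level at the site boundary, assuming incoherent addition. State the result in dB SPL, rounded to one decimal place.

First find each source's level at the receiver (point-source: −20·log₁₀(r/r_ref)), then combine on an intensity basis.
blower: 88 − 20·log₁₀(21.1/2.0) = 88 − 20.47 = 67.53 dB SPL.
woodworking router: 97 − 20·log₁₀(13.0/3.5) = 97 − 11.40 = 85.60 dB SPL.
grinder: 90 − 20·log₁₀(19.7/1.6) = 90 − 21.81 = 68.19 dB SPL.
Σ 10^(L/10) = 3.756e+08 → L_total = 10·log₁₀(3.756e+08) = 85.75 dB SPL.

85.7 dB SPL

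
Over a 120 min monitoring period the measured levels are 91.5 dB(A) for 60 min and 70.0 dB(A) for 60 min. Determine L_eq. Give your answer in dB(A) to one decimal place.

The energy average is taken in the linear domain: L_eq = 10·log₁₀[(Σ tᵢ·10^(Lᵢ/10))/T], T = 120 min.
Σ tᵢ·10^(Lᵢ/10) = 60·10^(91.5/10) + 60·10^(70.0/10) = 8.535e+10.
L_eq = 10·log₁₀(8.535e+10/120) = 88.52 dB(A).

88.5 dB(A)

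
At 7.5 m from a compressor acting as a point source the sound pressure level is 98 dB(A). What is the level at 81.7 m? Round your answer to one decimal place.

Spherical spreading from a point source gives a 20·log₁₀(r₂/r₁) drop.
L₂ = 98 − 20·log₁₀(81.7/7.5) = 98 − 20.743 = 77.26 dB(A).

77.3 dB(A)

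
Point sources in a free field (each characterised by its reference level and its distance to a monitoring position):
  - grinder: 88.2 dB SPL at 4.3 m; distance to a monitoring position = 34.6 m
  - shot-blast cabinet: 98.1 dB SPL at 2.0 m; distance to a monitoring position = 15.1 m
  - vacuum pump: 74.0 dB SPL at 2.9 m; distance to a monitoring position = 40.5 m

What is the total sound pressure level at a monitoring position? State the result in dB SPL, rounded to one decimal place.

First find each source's level at the receiver (point-source: −20·log₁₀(r/r_ref)), then combine on an intensity basis.
grinder: 88.2 − 20·log₁₀(34.6/4.3) = 88.2 − 18.11 = 70.09 dB SPL.
shot-blast cabinet: 98.1 − 20·log₁₀(15.1/2.0) = 98.1 − 17.56 = 80.54 dB SPL.
vacuum pump: 74.0 − 20·log₁₀(40.5/2.9) = 74.0 − 22.90 = 51.10 dB SPL.
Σ 10^(L/10) = 1.236e+08 → L_total = 10·log₁₀(1.236e+08) = 80.92 dB SPL.

80.9 dB SPL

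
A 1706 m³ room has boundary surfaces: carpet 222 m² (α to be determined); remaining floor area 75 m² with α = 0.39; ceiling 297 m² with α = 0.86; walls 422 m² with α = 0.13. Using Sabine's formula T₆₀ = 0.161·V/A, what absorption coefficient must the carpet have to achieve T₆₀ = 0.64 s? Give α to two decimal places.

0.40

Required total absorption A = 0.161·1706/0.64 = 429.17 m².
Absorption from the other surfaces = 75·0.39 + 297·0.86 + 422·0.13 = 339.53 m², so the carpet must supply 89.64 m² over 222 m².
α = 89.64/222 = 0.404.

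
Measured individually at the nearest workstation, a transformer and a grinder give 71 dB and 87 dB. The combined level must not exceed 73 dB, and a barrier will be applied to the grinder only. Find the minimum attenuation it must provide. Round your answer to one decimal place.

Everything except the grinder sums to 10^(71/10) = 1.259e+07 in linear terms, 71.00 dB.
The limit corresponds to 10^(73/10) = 1.995e+07; subtracting the fixed part leaves 7.363e+06 for the grinder, i.e. 68.67 dB.
Required insertion loss = 87 − 68.67 = 18.33 dB.

18.3 dB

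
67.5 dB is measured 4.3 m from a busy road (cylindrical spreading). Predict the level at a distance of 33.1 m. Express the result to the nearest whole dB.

For a line source, L₂ = L₁ − 10·log₁₀(r₂/r₁).
L₂ = 67.5 − 10·log₁₀(33.1/4.3) = 67.5 − 8.864 = 58.64 dB.

59 dB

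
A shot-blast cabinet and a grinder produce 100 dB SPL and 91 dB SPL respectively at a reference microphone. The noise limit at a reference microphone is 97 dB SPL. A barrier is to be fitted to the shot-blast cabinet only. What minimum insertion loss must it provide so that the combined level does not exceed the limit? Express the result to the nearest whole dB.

Everything except the shot-blast cabinet sums to 10^(91/10) = 1.259e+09 in linear terms, 91.00 dB SPL.
To meet 97 dB SPL overall, the treated shot-blast cabinet may contribute at most 10^(97/10) − 1.259e+09 = 3.753e+09, i.e. 95.74 dB SPL.
Required insertion loss = 100 − 95.74 = 4.26 dB.

4 dB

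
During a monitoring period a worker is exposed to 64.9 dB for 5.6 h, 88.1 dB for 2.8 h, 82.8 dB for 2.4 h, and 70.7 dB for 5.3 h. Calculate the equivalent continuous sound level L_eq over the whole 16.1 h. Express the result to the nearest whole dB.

The energy average is taken in the linear domain: L_eq = 10·log₁₀[(Σ tᵢ·10^(Lᵢ/10))/T], T = 16.1 h.
Σ tᵢ·10^(Lᵢ/10) = 5.6·10^(64.9/10) + 2.8·10^(88.1/10) + 2.4·10^(82.8/10) + 5.3·10^(70.7/10) = 2.345e+09.
L_eq = 10·log₁₀(2.345e+09/16.1) = 81.63 dB.

82 dB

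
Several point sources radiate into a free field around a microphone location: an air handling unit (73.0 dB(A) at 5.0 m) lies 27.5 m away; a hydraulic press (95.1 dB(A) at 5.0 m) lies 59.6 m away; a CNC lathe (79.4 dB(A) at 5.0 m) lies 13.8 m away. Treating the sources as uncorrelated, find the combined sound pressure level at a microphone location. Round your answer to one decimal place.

Propagate each source to the receiver with L = L_ref − 20·log₁₀(r/r_ref), then add intensities.
air handling unit: 73.0 − 20·log₁₀(27.5/5.0) = 73.0 − 14.81 = 58.19 dB(A).
hydraulic press: 95.1 − 20·log₁₀(59.6/5.0) = 95.1 − 21.53 = 73.57 dB(A).
CNC lathe: 79.4 − 20·log₁₀(13.8/5.0) = 79.4 − 8.82 = 70.58 dB(A).
Σ 10^(L/10) = 3.487e+07 → L_total = 10·log₁₀(3.487e+07) = 75.42 dB(A).

75.4 dB(A)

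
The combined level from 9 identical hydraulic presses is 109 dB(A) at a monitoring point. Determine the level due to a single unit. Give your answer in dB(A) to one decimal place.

99.5 dB(A)

9 equal contributions raise the level by 10·log₁₀ 9 = 9.542 dB, so each unit alone gives 109 − 9.542.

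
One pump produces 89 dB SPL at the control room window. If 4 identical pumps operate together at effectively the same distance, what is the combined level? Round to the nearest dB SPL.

95 dB SPL

N identical incoherent sources raise the level by 10·log₁₀ N.
L_total = 89 + 10·log₁₀(4) = 89 + 6.021 = 95.02 dB SPL.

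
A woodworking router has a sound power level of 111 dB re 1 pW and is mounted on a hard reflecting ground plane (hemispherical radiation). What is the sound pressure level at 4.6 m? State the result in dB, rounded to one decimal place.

89.8 dB

The power spreads over a hemisphere of area 2π·r², so L_p = L_w − 10·log₁₀(2π·r²).
2π·r² = 133 m², 10·log₁₀ of that is 21.237 dB.
L_p = 111 − 21.237 = 89.76 dB.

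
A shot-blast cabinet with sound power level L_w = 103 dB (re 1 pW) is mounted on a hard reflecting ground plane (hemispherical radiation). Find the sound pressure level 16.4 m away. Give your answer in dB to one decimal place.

The power spreads over a hemisphere of area 2π·r², so L_p = L_w − 10·log₁₀(2π·r²).
2π·r² = 1690 m², 10·log₁₀ of that is 32.279 dB.
L_p = 103 − 32.279 = 70.72 dB.

70.7 dB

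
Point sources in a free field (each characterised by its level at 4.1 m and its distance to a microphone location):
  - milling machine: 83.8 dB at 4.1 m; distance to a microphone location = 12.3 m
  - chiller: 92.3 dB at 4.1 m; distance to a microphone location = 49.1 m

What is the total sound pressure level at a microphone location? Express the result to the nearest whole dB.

76 dB

First find each source's level at the receiver (point-source: −20·log₁₀(r/r_ref)), then combine on an intensity basis.
milling machine: 83.8 − 20·log₁₀(12.3/4.1) = 83.8 − 9.54 = 74.26 dB.
chiller: 92.3 − 20·log₁₀(49.1/4.1) = 92.3 − 21.57 = 70.73 dB.
Σ 10^(L/10) = 3.850e+07 → L_total = 10·log₁₀(3.850e+07) = 75.85 dB.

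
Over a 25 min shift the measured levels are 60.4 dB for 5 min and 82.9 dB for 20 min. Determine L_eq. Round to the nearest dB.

L_eq = 10·log₁₀[(1/T)·Σ tᵢ·10^(Lᵢ/10)] with T = 25 min.
Σ tᵢ·10^(Lᵢ/10) = 5·10^(60.4/10) + 20·10^(82.9/10) = 3.905e+09.
L_eq = 10·log₁₀(3.905e+09/25) = 81.94 dB.

82 dB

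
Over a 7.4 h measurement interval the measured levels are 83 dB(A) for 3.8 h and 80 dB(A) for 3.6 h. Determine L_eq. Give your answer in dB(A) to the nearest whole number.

L_eq = 10·log₁₀[(1/T)·Σ tᵢ·10^(Lᵢ/10)] with T = 7.4 h.
Σ tᵢ·10^(Lᵢ/10) = 3.8·10^(83/10) + 3.6·10^(80/10) = 1.118e+09.
L_eq = 10·log₁₀(1.118e+09/7.4) = 81.79 dB(A).

82 dB(A)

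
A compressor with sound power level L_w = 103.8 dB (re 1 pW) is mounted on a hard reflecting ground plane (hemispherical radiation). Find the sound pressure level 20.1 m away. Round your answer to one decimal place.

The power spreads over a hemisphere of area 2π·r², so L_p = L_w − 10·log₁₀(2π·r²).
2π·r² = 2538 m², 10·log₁₀ of that is 34.046 dB.
L_p = 103.8 − 34.046 = 69.75 dB.

69.8 dB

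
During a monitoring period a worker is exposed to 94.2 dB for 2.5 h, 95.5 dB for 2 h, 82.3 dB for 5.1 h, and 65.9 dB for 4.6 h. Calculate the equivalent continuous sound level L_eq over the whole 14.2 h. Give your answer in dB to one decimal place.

90.1 dB

L_eq = 10·log₁₀[(1/T)·Σ tᵢ·10^(Lᵢ/10)] with T = 14.2 h.
Σ tᵢ·10^(Lᵢ/10) = 2.5·10^(94.2/10) + 2·10^(95.5/10) + 5.1·10^(82.3/10) + 4.6·10^(65.9/10) = 1.456e+10.
L_eq = 10·log₁₀(1.456e+10/14.2) = 90.11 dB.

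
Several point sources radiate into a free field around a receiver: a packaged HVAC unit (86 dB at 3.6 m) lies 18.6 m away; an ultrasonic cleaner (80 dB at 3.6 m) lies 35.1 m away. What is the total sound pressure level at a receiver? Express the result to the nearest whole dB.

First find each source's level at the receiver (point-source: −20·log₁₀(r/r_ref)), then combine on an intensity basis.
packaged HVAC unit: 86 − 20·log₁₀(18.6/3.6) = 86 − 14.26 = 71.74 dB.
ultrasonic cleaner: 80 − 20·log₁₀(35.1/3.6) = 80 − 19.78 = 60.22 dB.
Σ 10^(L/10) = 1.597e+07 → L_total = 10·log₁₀(1.597e+07) = 72.03 dB.

72 dB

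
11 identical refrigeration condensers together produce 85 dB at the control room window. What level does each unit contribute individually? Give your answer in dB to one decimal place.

74.6 dB

11 equal contributions raise the level by 10·log₁₀ 11 = 10.414 dB, so each unit alone gives 85 − 10.414.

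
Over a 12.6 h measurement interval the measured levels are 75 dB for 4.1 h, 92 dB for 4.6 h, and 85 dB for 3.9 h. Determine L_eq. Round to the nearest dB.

88 dB

The energy average is taken in the linear domain: L_eq = 10·log₁₀[(Σ tᵢ·10^(Lᵢ/10))/T], T = 12.6 h.
Σ tᵢ·10^(Lᵢ/10) = 4.1·10^(75/10) + 4.6·10^(92/10) + 3.9·10^(85/10) = 8.653e+09.
L_eq = 10·log₁₀(8.653e+09/12.6) = 88.37 dB.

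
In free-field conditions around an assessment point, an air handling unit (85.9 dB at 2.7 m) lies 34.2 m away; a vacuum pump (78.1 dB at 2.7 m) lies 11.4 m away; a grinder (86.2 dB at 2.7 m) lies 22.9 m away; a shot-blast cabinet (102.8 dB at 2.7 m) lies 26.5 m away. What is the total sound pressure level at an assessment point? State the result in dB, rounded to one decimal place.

83.2 dB

Apply inverse-square spreading to bring every level to the receiver, then sum 10^(L/10).
air handling unit: 85.9 − 20·log₁₀(34.2/2.7) = 85.9 − 22.05 = 63.85 dB.
vacuum pump: 78.1 − 20·log₁₀(11.4/2.7) = 78.1 − 12.51 = 65.59 dB.
grinder: 86.2 − 20·log₁₀(22.9/2.7) = 86.2 − 18.57 = 67.63 dB.
shot-blast cabinet: 102.8 − 20·log₁₀(26.5/2.7) = 102.8 − 19.84 = 82.96 dB.
Σ 10^(L/10) = 2.096e+08 → L_total = 10·log₁₀(2.096e+08) = 83.21 dB.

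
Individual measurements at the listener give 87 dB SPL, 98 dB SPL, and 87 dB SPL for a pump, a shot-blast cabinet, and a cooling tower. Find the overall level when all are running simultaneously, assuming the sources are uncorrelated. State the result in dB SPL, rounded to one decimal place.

98.6 dB SPL

Incoherent sources combine by intensity addition: L_total = 10·log₁₀(Σ 10^(L_i/10)).
Σ 10^(L/10) = 10^(87/10) + 10^(98/10) + 10^(87/10) = 7.312e+09.
L_total = 10·log₁₀(7.312e+09) = 98.64 dB SPL.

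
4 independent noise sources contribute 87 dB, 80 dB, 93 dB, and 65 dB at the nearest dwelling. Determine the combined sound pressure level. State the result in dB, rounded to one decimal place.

94.1 dB

For uncorrelated sources the intensities add, so convert each level to linear form, sum, and take 10·log₁₀ of the total.
Σ 10^(L/10) = 10^(87/10) + 10^(80/10) + 10^(93/10) + 10^(65/10) = 2.600e+09.
L_total = 10·log₁₀(2.600e+09) = 94.15 dB.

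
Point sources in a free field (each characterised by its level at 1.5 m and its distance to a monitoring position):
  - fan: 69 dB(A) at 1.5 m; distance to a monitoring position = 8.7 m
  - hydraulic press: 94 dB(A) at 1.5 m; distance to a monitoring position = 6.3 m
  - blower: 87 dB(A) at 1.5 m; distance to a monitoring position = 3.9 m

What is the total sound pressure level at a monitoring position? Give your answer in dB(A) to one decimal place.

Propagate each source to the receiver with L = L_ref − 20·log₁₀(r/r_ref), then add intensities.
fan: 69 − 20·log₁₀(8.7/1.5) = 69 − 15.27 = 53.73 dB(A).
hydraulic press: 94 − 20·log₁₀(6.3/1.5) = 94 − 12.46 = 81.54 dB(A).
blower: 87 − 20·log₁₀(3.9/1.5) = 87 − 8.30 = 78.70 dB(A).
Σ 10^(L/10) = 2.168e+08 → L_total = 10·log₁₀(2.168e+08) = 83.36 dB(A).

83.4 dB(A)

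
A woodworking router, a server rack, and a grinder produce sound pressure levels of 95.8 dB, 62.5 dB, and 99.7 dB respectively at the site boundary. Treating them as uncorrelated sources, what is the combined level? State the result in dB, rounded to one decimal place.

101.2 dB

For uncorrelated sources the intensities add, so convert each level to linear form, sum, and take 10·log₁₀ of the total.
Σ 10^(L/10) = 10^(95.8/10) + 10^(62.5/10) + 10^(99.7/10) = 1.314e+10.
L_total = 10·log₁₀(1.314e+10) = 101.18 dB.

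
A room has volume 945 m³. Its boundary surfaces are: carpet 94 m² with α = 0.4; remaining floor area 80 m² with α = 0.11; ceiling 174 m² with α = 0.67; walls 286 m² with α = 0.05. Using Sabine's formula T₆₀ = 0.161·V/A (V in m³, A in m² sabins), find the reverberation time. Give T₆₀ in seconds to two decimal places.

Summing Sᵢαᵢ: 94·0.4 + 80·0.11 + 174·0.67 + 286·0.05 = 177.28 m².
T₆₀ = 0.161 × 945 / 177.28 = 0.858 s.

0.86 s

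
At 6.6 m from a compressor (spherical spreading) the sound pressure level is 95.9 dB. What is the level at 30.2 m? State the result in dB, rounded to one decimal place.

Point-source attenuation: ΔL = 20·log₁₀(r₂/r₁) = 20·log₁₀(30.2/6.6) = 13.209 dB.
L₂ = 95.9 − 20·log₁₀(30.2/6.6) = 95.9 − 13.209 = 82.69 dB.

82.7 dB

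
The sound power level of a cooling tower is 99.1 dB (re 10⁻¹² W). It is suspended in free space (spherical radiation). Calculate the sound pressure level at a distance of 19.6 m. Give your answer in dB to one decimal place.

62.3 dB

L_p = L_w − 10·log₁₀(4π·r²) with r = 19.6 m.
4π·r² = 4827 m², 10·log₁₀ of that is 36.837 dB.
L_p = 99.1 − 36.837 = 62.26 dB.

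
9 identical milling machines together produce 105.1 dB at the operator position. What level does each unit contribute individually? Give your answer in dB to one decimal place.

Dividing the total intensity by 9 lowers the level by 10·log₁₀ 9 = 9.542 dB: L₁ = 105.1 − 9.542.

95.6 dB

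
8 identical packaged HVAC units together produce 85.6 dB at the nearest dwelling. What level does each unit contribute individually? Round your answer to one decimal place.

76.6 dB

8 equal contributions raise the level by 10·log₁₀ 8 = 9.031 dB, so each unit alone gives 85.6 − 9.031.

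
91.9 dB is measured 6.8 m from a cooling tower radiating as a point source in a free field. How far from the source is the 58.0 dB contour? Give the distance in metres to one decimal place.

336.9 m

For a point source L₁ − L₂ = 20·log₁₀(r₂/r₁), so r₂ = r₁·10^((L₁−L₂)/20).
r₂ = 6.8·10^((91.9−58.0)/20) = 6.8·10^(33.9/20) = 336.91 m.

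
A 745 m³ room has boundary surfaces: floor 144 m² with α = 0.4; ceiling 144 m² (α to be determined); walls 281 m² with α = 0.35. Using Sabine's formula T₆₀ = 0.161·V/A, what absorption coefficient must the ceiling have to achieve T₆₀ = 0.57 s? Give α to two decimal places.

Required total absorption A = 0.161·745/0.57 = 210.43 m².
Absorption from the other surfaces = 144·0.4 + 281·0.35 = 155.95 m², so the ceiling must supply 54.48 m² over 144 m².
α = 54.48/144 = 0.378.

0.38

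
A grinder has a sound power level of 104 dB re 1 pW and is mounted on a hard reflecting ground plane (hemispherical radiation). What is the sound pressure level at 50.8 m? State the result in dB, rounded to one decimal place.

The power spreads over a hemisphere of area 2π·r², so L_p = L_w − 10·log₁₀(2π·r²).
2π·r² = 1.621e+04 m², 10·log₁₀ of that is 42.099 dB.
L_p = 104 − 42.099 = 61.90 dB.

61.9 dB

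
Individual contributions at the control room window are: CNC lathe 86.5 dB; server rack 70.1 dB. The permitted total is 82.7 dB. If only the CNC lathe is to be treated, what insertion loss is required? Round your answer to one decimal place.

4.0 dB

The untreated sources together contribute 10^(70.1/10) = 1.023e+07, i.e. 70.10 dB.
The limit corresponds to 10^(82.7/10) = 1.862e+08; subtracting the fixed part leaves 1.760e+08 for the CNC lathe, i.e. 82.45 dB.
Required insertion loss = 86.5 − 82.45 = 4.05 dB.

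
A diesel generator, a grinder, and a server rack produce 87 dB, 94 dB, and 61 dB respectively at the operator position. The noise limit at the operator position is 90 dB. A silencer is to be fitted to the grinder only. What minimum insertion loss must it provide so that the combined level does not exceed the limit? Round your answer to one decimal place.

Fixed contribution from the other sources: Σ 10^(L/10) = 10^(87/10) + 10^(61/10) = 5.024e+08 (87.01 dB).
The limit corresponds to 10^(90/10) = 1.000e+09; subtracting the fixed part leaves 4.976e+08 for the grinder, i.e. 86.97 dB.
Required insertion loss = 94 − 86.97 = 7.03 dB.

7.0 dB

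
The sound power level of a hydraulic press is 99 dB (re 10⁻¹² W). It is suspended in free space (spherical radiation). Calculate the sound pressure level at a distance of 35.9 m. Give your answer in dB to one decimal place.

56.9 dB

The power spreads over a sphere of area 4π·r², so L_p = L_w − 10·log₁₀(4π·r²).
4π·r² = 1.62e+04 m², 10·log₁₀ of that is 42.094 dB.
L_p = 99 − 42.094 = 56.91 dB.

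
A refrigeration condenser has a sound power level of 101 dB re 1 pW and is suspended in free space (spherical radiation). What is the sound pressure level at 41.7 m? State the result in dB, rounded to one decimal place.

The power spreads over a sphere of area 4π·r², so L_p = L_w − 10·log₁₀(4π·r²).
4π·r² = 2.185e+04 m², 10·log₁₀ of that is 43.395 dB.
L_p = 101 − 43.395 = 57.61 dB.

57.6 dB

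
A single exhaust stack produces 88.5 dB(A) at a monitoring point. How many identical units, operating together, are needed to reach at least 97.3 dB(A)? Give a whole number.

8

N identical sources give L₁ + 10·log₁₀ N, so require 10·log₁₀ N ≥ 97.3 − 88.5 = 8.8 dB.
N ≥ 10^(8.8/10) = 7.586, so N = 8.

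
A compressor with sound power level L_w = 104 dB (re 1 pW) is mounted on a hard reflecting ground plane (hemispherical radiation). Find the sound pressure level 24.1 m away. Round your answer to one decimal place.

68.4 dB

The power spreads over a hemisphere of area 2π·r², so L_p = L_w − 10·log₁₀(2π·r²).
2π·r² = 3649 m², 10·log₁₀ of that is 35.622 dB.
L_p = 104 − 35.622 = 68.38 dB.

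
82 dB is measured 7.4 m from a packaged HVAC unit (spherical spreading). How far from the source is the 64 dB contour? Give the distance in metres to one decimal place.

The 18.0 dB drop corresponds to a distance ratio of 10^(18.0/20) for a point source.
r₂ = 7.4·10^((82−64)/20) = 7.4·10^(18.0/20) = 58.78 m.

58.8 m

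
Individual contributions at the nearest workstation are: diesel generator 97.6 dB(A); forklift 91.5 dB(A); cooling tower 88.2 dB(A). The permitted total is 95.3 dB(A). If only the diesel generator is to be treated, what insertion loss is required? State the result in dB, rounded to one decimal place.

6.4 dB

The untreated sources together contribute 10^(91.5/10) + 10^(88.2/10) = 2.073e+09, i.e. 93.17 dB(A).
To meet 95.3 dB(A) overall, the treated diesel generator may contribute at most 10^(95.3/10) − 2.073e+09 = 1.315e+09, i.e. 91.19 dB(A).
Required insertion loss = 97.6 − 91.19 = 6.41 dB.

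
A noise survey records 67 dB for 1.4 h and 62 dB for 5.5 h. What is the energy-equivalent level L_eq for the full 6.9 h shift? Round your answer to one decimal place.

63.6 dB

Weight each interval's intensity by its duration and average over T = 6.9 h:
Σ tᵢ·10^(Lᵢ/10) = 1.4·10^(67/10) + 5.5·10^(62/10) = 1.573e+07.
L_eq = 10·log₁₀(1.573e+07/6.9) = 63.58 dB.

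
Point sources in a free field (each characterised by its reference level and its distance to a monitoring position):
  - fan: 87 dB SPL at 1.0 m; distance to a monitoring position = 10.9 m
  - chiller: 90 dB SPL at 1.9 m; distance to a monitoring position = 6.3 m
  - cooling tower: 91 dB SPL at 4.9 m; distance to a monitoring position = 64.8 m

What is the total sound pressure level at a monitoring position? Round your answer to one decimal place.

Propagate each source to the receiver with L = L_ref − 20·log₁₀(r/r_ref), then add intensities.
fan: 87 − 20·log₁₀(10.9/1.0) = 87 − 20.75 = 66.25 dB SPL.
chiller: 90 − 20·log₁₀(6.3/1.9) = 90 − 10.41 = 79.59 dB SPL.
cooling tower: 91 − 20·log₁₀(64.8/4.9) = 91 − 22.43 = 68.57 dB SPL.
Σ 10^(L/10) = 1.024e+08 → L_total = 10·log₁₀(1.024e+08) = 80.10 dB SPL.

80.1 dB SPL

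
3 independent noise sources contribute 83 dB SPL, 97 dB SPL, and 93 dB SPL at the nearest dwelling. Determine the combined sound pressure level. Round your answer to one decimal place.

98.6 dB SPL

For uncorrelated sources the intensities add, so convert each level to linear form, sum, and take 10·log₁₀ of the total.
Σ 10^(L/10) = 10^(83/10) + 10^(97/10) + 10^(93/10) = 7.207e+09.
L_total = 10·log₁₀(7.207e+09) = 98.58 dB SPL.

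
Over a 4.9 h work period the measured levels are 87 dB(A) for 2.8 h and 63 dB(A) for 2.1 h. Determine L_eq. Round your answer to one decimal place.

84.6 dB(A)

L_eq = 10·log₁₀[(1/T)·Σ tᵢ·10^(Lᵢ/10)] with T = 4.9 h.
Σ tᵢ·10^(Lᵢ/10) = 2.8·10^(87/10) + 2.1·10^(63/10) = 1.408e+09.
L_eq = 10·log₁₀(1.408e+09/4.9) = 84.58 dB(A).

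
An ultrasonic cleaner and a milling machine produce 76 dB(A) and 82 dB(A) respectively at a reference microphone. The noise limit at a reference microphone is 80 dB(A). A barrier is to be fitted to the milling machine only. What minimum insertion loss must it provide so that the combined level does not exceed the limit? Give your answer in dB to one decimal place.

4.2 dB

The untreated sources together contribute 10^(76/10) = 3.981e+07, i.e. 76.00 dB(A).
The limit corresponds to 10^(80/10) = 1.000e+08; subtracting the fixed part leaves 6.019e+07 for the milling machine, i.e. 77.80 dB(A).
Required insertion loss = 82 − 77.80 = 4.20 dB.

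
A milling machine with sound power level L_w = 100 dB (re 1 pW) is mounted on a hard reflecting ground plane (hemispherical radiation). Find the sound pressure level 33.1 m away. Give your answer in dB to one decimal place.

61.6 dB

L_p = L_w − 10·log₁₀(2π·r²) with r = 33.1 m.
2π·r² = 6884 m², 10·log₁₀ of that is 38.378 dB.
L_p = 100 − 38.378 = 61.62 dB.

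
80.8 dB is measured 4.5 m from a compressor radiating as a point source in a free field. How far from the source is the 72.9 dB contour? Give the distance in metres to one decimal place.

11.2 m

The 7.9 dB drop corresponds to a distance ratio of 10^(7.9/20) for a point source.
r₂ = 4.5·10^((80.8−72.9)/20) = 4.5·10^(7.9/20) = 11.17 m.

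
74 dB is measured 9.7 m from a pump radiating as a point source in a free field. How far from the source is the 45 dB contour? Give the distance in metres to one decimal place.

273.4 m

For a point source L₁ − L₂ = 20·log₁₀(r₂/r₁), so r₂ = r₁·10^((L₁−L₂)/20).
r₂ = 9.7·10^((74−45)/20) = 9.7·10^(29.0/20) = 273.38 m.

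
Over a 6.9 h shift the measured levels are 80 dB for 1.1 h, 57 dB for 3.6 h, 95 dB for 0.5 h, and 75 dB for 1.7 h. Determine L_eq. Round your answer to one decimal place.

Weight each interval's intensity by its duration and average over T = 6.9 h:
Σ tᵢ·10^(Lᵢ/10) = 1.1·10^(80/10) + 3.6·10^(57/10) + 0.5·10^(95/10) + 1.7·10^(75/10) = 1.747e+09.
L_eq = 10·log₁₀(1.747e+09/6.9) = 84.03 dB.

84.0 dB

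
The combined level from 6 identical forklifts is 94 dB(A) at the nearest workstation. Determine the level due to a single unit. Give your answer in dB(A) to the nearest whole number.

Dividing the total intensity by 6 lowers the level by 10·log₁₀ 6 = 7.782 dB: L₁ = 94 − 7.782.

86 dB(A)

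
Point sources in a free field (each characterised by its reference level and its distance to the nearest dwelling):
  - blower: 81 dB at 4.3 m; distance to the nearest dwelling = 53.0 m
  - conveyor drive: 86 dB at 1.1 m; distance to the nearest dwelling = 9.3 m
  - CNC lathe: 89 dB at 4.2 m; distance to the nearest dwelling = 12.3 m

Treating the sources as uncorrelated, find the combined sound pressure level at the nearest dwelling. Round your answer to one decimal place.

Propagate each source to the receiver with L = L_ref − 20·log₁₀(r/r_ref), then add intensities.
blower: 81 − 20·log₁₀(53.0/4.3) = 81 − 21.82 = 59.18 dB.
conveyor drive: 86 − 20·log₁₀(9.3/1.1) = 86 − 18.54 = 67.46 dB.
CNC lathe: 89 − 20·log₁₀(12.3/4.2) = 89 − 9.33 = 79.67 dB.
Σ 10^(L/10) = 9.901e+07 → L_total = 10·log₁₀(9.901e+07) = 79.96 dB.

80.0 dB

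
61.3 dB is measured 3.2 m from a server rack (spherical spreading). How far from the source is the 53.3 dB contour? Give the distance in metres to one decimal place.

8.0 m

For a point source L₁ − L₂ = 20·log₁₀(r₂/r₁), so r₂ = r₁·10^((L₁−L₂)/20).
r₂ = 3.2·10^((61.3−53.3)/20) = 3.2·10^(8.0/20) = 8.04 m.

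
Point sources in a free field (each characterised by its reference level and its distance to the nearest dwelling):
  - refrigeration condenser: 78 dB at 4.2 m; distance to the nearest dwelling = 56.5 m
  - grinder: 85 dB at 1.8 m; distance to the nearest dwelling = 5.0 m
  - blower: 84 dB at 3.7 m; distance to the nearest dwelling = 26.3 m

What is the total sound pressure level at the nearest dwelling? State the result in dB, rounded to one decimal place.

76.7 dB

Apply inverse-square spreading to bring every level to the receiver, then sum 10^(L/10).
refrigeration condenser: 78 − 20·log₁₀(56.5/4.2) = 78 − 22.58 = 55.42 dB.
grinder: 85 − 20·log₁₀(5.0/1.8) = 85 − 8.87 = 76.13 dB.
blower: 84 − 20·log₁₀(26.3/3.7) = 84 − 17.04 = 66.96 dB.
Σ 10^(L/10) = 4.630e+07 → L_total = 10·log₁₀(4.630e+07) = 76.66 dB.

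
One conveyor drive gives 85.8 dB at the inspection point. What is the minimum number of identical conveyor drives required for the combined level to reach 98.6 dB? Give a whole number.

N identical sources give L₁ + 10·log₁₀ N, so require 10·log₁₀ N ≥ 98.6 − 85.8 = 12.8 dB.
N ≥ 10^(12.8/10) = 19.055, so N = 20.

20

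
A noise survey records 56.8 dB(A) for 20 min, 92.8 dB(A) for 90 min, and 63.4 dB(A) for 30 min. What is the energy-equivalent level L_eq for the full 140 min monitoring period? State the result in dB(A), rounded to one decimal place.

The energy average is taken in the linear domain: L_eq = 10·log₁₀[(Σ tᵢ·10^(Lᵢ/10))/T], T = 140 min.
Σ tᵢ·10^(Lᵢ/10) = 20·10^(56.8/10) + 90·10^(92.8/10) + 30·10^(63.4/10) = 1.716e+11.
L_eq = 10·log₁₀(1.716e+11/140) = 90.88 dB(A).

90.9 dB(A)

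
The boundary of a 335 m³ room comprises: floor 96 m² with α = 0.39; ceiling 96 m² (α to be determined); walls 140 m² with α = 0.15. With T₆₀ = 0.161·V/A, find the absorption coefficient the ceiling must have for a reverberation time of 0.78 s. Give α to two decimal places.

0.11

A = 0.161·V/T₆₀ = 0.161·335/0.78 = 69.15 m² sabins.
Absorption from the other surfaces = 96·0.39 + 140·0.15 = 58.44 m², so the ceiling must supply 10.71 m² over 96 m².
α = 10.71/96 = 0.112.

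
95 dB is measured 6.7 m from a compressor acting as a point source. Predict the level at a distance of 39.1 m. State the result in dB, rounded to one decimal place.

79.7 dB

For a point source, L₂ = L₁ − 20·log₁₀(r₂/r₁).
L₂ = 95 − 20·log₁₀(39.1/6.7) = 95 − 15.322 = 79.68 dB.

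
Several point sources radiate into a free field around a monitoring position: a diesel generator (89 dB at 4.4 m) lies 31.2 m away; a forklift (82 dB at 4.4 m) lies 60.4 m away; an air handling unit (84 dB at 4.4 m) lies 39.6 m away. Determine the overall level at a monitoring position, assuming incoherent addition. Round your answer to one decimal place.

73.0 dB

Apply inverse-square spreading to bring every level to the receiver, then sum 10^(L/10).
diesel generator: 89 − 20·log₁₀(31.2/4.4) = 89 − 17.01 = 71.99 dB.
forklift: 82 − 20·log₁₀(60.4/4.4) = 82 − 22.75 = 59.25 dB.
air handling unit: 84 − 20·log₁₀(39.6/4.4) = 84 − 19.08 = 64.92 dB.
Σ 10^(L/10) = 1.974e+07 → L_total = 10·log₁₀(1.974e+07) = 72.95 dB.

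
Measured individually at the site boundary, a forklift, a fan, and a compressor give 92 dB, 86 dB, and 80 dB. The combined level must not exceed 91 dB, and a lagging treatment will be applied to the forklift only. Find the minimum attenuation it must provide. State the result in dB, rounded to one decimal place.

3.2 dB

The untreated sources together contribute 10^(86/10) + 10^(80/10) = 4.981e+08, i.e. 86.97 dB.
The limit corresponds to 10^(91/10) = 1.259e+09; subtracting the fixed part leaves 7.608e+08 for the forklift, i.e. 88.81 dB.
Required insertion loss = 92 − 88.81 = 3.19 dB.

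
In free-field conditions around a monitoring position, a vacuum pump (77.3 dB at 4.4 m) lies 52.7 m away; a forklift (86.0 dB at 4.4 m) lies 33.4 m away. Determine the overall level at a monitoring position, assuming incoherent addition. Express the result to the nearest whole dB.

69 dB

First find each source's level at the receiver (point-source: −20·log₁₀(r/r_ref)), then combine on an intensity basis.
vacuum pump: 77.3 − 20·log₁₀(52.7/4.4) = 77.3 − 21.57 = 55.73 dB.
forklift: 86.0 − 20·log₁₀(33.4/4.4) = 86.0 − 17.61 = 68.39 dB.
Σ 10^(L/10) = 7.283e+06 → L_total = 10·log₁₀(7.283e+06) = 68.62 dB.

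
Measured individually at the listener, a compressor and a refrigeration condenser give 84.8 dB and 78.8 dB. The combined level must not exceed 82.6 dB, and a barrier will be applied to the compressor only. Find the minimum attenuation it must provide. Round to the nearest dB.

5 dB

The untreated sources together contribute 10^(78.8/10) = 7.586e+07, i.e. 78.80 dB.
To meet 82.6 dB overall, the treated compressor may contribute at most 10^(82.6/10) − 7.586e+07 = 1.061e+08, i.e. 80.26 dB.
So the compressor must be reduced from 84.8 to 80.26 dB: IL = 4.54 dB.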